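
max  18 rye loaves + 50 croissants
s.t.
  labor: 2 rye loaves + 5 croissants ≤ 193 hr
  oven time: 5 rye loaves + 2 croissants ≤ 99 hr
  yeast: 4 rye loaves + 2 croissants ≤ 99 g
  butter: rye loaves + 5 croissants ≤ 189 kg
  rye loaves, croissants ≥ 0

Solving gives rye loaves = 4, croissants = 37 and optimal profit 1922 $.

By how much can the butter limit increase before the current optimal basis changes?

Binding constraints: labor, butter. The basis is B = [[2,5],[1,5]] with det 5.
Per unit increase in butter, x* moves by d = (-1, 0.4).
The basis stays optimal until rye loaves reaches 0; allowable increase = 4 kg.

4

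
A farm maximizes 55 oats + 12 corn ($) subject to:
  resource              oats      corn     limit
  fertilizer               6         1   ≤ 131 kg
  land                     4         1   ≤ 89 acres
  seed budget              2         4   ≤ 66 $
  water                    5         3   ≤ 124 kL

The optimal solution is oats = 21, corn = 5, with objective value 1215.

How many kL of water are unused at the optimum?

water used = 5·21 + 3·5 = 120; slack = 124 − 120 = 4.

4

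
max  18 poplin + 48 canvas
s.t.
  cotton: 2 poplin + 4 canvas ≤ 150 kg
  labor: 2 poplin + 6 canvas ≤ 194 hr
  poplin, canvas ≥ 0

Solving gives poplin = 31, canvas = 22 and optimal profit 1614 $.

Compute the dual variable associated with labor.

6

Check each constraint at x*: cotton 150/150 (tight); labor 194/194 (tight).
The binding rows give the dual system: 2·y_cotton + 2·y_labor = 18 and 4·y_cotton + 6·y_labor = 48.
→ y_cotton = 3 and y_labor = 6.
Shadow price of labor = 6.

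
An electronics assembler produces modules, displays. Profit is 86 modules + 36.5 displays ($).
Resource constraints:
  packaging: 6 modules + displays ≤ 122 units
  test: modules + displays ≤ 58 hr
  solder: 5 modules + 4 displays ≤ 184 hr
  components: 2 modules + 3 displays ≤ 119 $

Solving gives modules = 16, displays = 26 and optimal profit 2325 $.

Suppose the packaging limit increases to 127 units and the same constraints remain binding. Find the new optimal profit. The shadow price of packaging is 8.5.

Δb = 5, so new z* = 2325 + (8.5)·(5) = 2325 + 42.5 = 2367.5.

2367.5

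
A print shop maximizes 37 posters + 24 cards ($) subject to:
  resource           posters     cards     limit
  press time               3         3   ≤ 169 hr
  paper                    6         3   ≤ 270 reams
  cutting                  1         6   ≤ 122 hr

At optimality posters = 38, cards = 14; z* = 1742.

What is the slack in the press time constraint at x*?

13

press time used = 3·38 + 3·14 = 156; slack = 169 − 156 = 13.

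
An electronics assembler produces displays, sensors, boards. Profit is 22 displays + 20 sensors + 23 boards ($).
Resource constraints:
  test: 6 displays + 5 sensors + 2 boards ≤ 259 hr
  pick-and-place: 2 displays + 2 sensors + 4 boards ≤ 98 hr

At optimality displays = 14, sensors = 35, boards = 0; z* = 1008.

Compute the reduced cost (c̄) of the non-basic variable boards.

Check each constraint at x*: test 259/259 (tight); pick-and-place 98/98 (tight).
From A_Bᵀ y = c: 6·y_test + 2·y_pick-and-place = 22; 5·y_test + 2·y_pick-and-place = 20.
This yields shadow prices y_test = 2, y_pick-and-place = 5.
Reduced cost of boards: c₃ − yᵀa₃ = 23 − (2·2 + 5·4) = 23 − 24 = -1.

-1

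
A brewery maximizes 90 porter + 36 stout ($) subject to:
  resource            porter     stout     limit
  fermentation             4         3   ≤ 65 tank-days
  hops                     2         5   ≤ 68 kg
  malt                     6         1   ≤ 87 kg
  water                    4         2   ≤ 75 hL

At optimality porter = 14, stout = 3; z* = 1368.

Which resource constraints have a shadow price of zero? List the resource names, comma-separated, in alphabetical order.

hops, water

fermentation: 65/65 (binding)
hops: 43/68 (slack 25)
malt: 87/87 (binding)
water: 62/75 (slack 13)
By complementary slackness, a constraint with positive slack has shadow price 0 → hops, water.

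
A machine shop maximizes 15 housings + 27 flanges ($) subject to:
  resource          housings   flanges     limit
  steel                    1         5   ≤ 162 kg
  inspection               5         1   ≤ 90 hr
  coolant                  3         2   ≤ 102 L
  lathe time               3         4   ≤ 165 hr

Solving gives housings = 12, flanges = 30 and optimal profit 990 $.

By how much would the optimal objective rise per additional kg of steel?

5

At the optimum: steel uses 162 of 162 (binding); inspection uses 90 of 90 (binding); coolant uses 96 of 102 (slack = 6); lathe time uses 156 of 165 (slack = 9).
By complementary slackness, y = 0 for the non-binding constraints.
From A_Bᵀ y = c: 1·y_steel + 5·y_inspection = 15; 5·y_steel + 1·y_inspection = 27.
→ y_steel = 5 and y_inspection = 2.
Shadow price of steel = 5.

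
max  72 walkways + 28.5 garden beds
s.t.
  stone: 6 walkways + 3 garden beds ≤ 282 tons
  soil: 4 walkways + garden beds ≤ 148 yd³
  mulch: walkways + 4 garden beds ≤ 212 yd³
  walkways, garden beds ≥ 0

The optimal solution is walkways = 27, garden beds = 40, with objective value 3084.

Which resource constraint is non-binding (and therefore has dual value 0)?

mulch

stone: 282/282 (binding)
soil: 148/148 (binding)
mulch: 187/212 (slack 25)
By complementary slackness, a constraint with positive slack has shadow price 0 → mulch.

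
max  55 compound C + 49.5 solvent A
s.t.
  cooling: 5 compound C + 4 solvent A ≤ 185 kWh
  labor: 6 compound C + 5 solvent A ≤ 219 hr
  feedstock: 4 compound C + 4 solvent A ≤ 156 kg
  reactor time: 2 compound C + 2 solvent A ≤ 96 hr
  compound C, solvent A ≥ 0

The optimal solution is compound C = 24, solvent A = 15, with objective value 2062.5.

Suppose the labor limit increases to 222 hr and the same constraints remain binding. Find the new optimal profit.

2079

Binding: labor and feedstock. Non-binding: cooling (5 unused), reactor time (18 unused).
Since cooling, reactor time are not tight, their duals are 0.
The binding rows give the dual system: 6·y_labor + 4·y_feedstock = 55 and 5·y_labor + 4·y_feedstock = 49.5.
Solving: y_labor = 5.5, y_feedstock = 5.5.
Δz = y_labor·Δb = 5.5 × (3) = 16.5, so new z* = 2062.5 + 16.5 = 2079.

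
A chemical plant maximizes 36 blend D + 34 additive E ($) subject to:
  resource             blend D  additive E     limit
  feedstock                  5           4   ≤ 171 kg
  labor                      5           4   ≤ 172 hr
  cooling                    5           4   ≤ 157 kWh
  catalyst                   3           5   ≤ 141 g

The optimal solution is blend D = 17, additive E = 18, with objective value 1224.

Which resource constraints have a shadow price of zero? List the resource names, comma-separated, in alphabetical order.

feedstock, labor

feedstock: 157/171 (slack 14)
labor: 157/172 (slack 15)
cooling: 157/157 (binding)
catalyst: 141/141 (binding)
By complementary slackness, a constraint with positive slack has shadow price 0 → feedstock, labor.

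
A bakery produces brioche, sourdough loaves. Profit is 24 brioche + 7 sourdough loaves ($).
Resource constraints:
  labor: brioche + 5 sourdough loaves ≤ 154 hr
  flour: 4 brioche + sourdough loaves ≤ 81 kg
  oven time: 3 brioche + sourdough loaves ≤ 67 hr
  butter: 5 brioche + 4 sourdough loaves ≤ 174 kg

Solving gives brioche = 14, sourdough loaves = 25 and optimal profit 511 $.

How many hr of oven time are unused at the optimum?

oven time used = 3·14 + 1·25 = 67; slack = 67 − 67 = 0.

0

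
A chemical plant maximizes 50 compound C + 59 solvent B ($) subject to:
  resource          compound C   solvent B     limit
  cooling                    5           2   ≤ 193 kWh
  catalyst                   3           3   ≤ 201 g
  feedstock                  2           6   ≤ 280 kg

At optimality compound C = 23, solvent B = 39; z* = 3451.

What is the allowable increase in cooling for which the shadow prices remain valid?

32.5

Binding constraints: cooling, feedstock. The basis is B = [[5,2],[2,6]] with det 26.
Per unit increase in cooling, x* moves by d = (0.2308, -0.0769).
The basis stays optimal until catalyst becomes binding; allowable increase = 32.5 kWh.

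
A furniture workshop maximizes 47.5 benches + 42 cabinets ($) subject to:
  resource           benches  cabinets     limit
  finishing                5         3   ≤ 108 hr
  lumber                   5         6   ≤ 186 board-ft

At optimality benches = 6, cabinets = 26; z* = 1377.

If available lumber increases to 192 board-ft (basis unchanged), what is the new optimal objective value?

Check each constraint at x*: finishing 108/108 (tight); lumber 186/186 (tight).
The binding rows give the dual system: 5·y_finishing + 5·y_lumber = 47.5 and 3·y_finishing + 6·y_lumber = 42.
→ y_finishing = 5 and y_lumber = 4.5.
Δz = y_lumber·Δb = 4.5 × (6) = 27, so new z* = 1377 + 27 = 1404.

1404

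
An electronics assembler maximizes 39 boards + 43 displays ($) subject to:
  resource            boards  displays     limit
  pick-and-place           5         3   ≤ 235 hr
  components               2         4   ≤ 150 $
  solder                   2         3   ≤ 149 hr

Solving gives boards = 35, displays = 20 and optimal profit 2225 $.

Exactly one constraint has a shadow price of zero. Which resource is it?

solder

pick-and-place: 235/235 (binding)
components: 150/150 (binding)
solder: 130/149 (slack 19)
By complementary slackness, a constraint with positive slack has shadow price 0 → solder.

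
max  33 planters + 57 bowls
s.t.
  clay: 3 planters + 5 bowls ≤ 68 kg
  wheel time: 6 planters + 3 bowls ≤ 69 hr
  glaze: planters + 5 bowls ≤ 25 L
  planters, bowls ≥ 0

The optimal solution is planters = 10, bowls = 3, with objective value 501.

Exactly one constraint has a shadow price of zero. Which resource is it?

clay: 45/68 (slack 23)
wheel time: 69/69 (binding)
glaze: 25/25 (binding)
By complementary slackness, a constraint with positive slack has shadow price 0 → clay.

clay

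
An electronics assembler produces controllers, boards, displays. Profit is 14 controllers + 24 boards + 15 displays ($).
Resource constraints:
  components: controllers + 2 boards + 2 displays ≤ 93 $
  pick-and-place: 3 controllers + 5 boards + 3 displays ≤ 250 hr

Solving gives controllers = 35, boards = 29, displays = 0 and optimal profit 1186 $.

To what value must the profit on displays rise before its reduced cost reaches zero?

Check each constraint at x*: components 93/93 (tight); pick-and-place 250/250 (tight).
From A_Bᵀ y = c: 1·y_components + 3·y_pick-and-place = 14; 2·y_components + 5·y_pick-and-place = 24.
Solving: y_components = 2, y_pick-and-place = 4.
displays enters the basis when its profit ≥ yᵀa₃ = 2·2 + 4·3 = 16.

16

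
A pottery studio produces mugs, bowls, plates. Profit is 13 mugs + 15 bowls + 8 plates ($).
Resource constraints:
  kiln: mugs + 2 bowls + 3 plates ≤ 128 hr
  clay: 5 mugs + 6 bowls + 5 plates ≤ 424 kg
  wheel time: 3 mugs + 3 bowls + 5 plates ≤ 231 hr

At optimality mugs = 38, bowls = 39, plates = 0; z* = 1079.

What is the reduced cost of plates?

Binding: clay and wheel time. Non-binding: kiln (12 unused).
By complementary slackness, y = 0 for the non-binding constraint.
The binding rows give the dual system: 5·y_clay + 3·y_wheel time = 13 and 6·y_clay + 3·y_wheel time = 15.
This yields shadow prices y_clay = 2, y_wheel time = 1.
Reduced cost of plates: c₃ − yᵀa₃ = 8 − (2·5 + 1·5) = 8 − 15 = -7.

-7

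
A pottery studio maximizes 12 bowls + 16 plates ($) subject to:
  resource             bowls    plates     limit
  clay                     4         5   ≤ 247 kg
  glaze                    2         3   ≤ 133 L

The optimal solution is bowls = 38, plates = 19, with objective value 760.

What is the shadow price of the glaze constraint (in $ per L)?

2

Check each constraint at x*: clay 247/247 (tight); glaze 133/133 (tight).
From A_Bᵀ y = c: 4·y_clay + 2·y_glaze = 12; 5·y_clay + 3·y_glaze = 16.
Solving: y_clay = 2, y_glaze = 2.
Shadow price of glaze = 2.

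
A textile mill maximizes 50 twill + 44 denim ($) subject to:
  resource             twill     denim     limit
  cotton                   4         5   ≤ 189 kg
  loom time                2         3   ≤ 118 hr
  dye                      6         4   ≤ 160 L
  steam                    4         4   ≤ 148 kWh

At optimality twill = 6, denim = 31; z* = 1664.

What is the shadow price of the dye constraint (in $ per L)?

3

Check each constraint at x*: cotton 179/189 (slack 10); loom time 105/118 (slack 13); dye 160/160 (tight); steam 148/148 (tight).
Since cotton, loom time are not tight, their duals are 0.
The binding rows give the dual system: 6·y_dye + 4·y_steam = 50 and 4·y_dye + 4·y_steam = 44.
This yields shadow prices y_dye = 3, y_steam = 8.
Shadow price of dye = 3.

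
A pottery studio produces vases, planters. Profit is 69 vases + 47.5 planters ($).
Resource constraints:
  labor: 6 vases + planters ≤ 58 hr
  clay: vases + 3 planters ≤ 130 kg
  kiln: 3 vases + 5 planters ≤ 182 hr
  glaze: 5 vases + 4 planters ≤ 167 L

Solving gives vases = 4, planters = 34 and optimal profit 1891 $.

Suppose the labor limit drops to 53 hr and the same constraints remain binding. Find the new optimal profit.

Check each constraint at x*: labor 58/58 (tight); clay 106/130 (slack 24); kiln 182/182 (tight); glaze 156/167 (slack 11).
By complementary slackness, y = 0 for the non-binding constraints.
The binding rows give the dual system: 6·y_labor + 3·y_kiln = 69 and 1·y_labor + 5·y_kiln = 47.5.
Solving: y_labor = 7.5, y_kiln = 8.
Δz = y_labor·Δb = 7.5 × (-5) = -37.5, so new z* = 1891 − 37.5 = 1853.5.

1853.5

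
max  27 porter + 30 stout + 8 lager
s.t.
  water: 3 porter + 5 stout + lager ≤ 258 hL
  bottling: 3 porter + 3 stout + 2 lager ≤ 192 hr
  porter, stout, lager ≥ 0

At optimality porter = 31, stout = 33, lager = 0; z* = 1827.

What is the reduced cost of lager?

-8.5

Check each constraint at x*: water 258/258 (tight); bottling 192/192 (tight).
From A_Bᵀ y = c: 3·y_water + 3·y_bottling = 27; 5·y_water + 3·y_bottling = 30.
→ y_water = 1.5 and y_bottling = 7.5.
Reduced cost of lager: c₃ − yᵀa₃ = 8 − (1.5·1 + 7.5·2) = 8 − 16.5 = -8.5.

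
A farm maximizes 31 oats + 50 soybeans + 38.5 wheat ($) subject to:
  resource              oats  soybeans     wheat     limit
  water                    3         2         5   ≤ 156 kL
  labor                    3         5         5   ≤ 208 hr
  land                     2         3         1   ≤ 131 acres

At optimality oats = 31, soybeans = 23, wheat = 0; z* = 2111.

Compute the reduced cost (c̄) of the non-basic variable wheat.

-1.5

Check each constraint at x*: water 139/156 (slack 17); labor 208/208 (tight); land 131/131 (tight).
By complementary slackness, y = 0 for the non-binding constraint.
The binding rows give the dual system: 3·y_labor + 2·y_land = 31 and 5·y_labor + 3·y_land = 50.
This yields shadow prices y_labor = 7, y_land = 5.
Reduced cost of wheat: c₃ − yᵀa₃ = 38.5 − (7·5 + 5·1) = 38.5 − 40 = -1.5.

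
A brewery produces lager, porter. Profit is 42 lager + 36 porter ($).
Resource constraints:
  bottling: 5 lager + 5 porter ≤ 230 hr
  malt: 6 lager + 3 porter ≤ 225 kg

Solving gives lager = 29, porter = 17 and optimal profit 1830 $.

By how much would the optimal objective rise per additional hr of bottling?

At the optimum: bottling uses 230 of 230 (binding); malt uses 225 of 225 (binding).
From A_Bᵀ y = c: 5·y_bottling + 6·y_malt = 42; 5·y_bottling + 3·y_malt = 36.
This yields shadow prices y_bottling = 6, y_malt = 2.
Shadow price of bottling = 6.

6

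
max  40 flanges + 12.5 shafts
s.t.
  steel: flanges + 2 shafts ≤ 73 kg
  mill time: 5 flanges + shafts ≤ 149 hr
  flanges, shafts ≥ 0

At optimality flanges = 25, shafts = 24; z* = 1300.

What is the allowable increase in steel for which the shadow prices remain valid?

225

Binding constraints: steel, mill time. The basis is B = [[1,2],[5,1]] with det -9.
Per unit increase in steel, x* moves by d = (-0.1111, 0.5556).
The basis stays optimal until flanges reaches 0; allowable increase = 225 kg.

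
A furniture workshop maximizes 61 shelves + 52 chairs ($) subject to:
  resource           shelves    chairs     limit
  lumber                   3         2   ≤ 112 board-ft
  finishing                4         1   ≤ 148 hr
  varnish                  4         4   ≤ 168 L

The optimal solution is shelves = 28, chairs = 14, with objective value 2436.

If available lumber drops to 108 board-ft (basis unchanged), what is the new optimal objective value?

2400

At the optimum: lumber uses 112 of 112 (binding); finishing uses 126 of 148 (slack = 22); varnish uses 168 of 168 (binding).
Since finishing is not tight, its dual is 0.
From A_Bᵀ y = c: 3·y_lumber + 4·y_varnish = 61; 2·y_lumber + 4·y_varnish = 52.
Solving: y_lumber = 9, y_varnish = 8.5.
Δz = y_lumber·Δb = 9 × (-4) = -36, so new z* = 2436 − 36 = 2400.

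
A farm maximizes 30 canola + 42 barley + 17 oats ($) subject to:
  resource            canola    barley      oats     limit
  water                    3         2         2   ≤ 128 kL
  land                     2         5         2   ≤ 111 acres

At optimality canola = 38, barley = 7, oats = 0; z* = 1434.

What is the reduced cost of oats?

Check each constraint at x*: water 128/128 (tight); land 111/111 (tight).
Dual feasibility on the basic columns requires 3·y_water + 2·y_land = 30, 2·y_water + 5·y_land = 42.
This yields shadow prices y_water = 6, y_land = 6.
Reduced cost of oats: c₃ − yᵀa₃ = 17 − (6·2 + 6·2) = 17 − 24 = -7.

-7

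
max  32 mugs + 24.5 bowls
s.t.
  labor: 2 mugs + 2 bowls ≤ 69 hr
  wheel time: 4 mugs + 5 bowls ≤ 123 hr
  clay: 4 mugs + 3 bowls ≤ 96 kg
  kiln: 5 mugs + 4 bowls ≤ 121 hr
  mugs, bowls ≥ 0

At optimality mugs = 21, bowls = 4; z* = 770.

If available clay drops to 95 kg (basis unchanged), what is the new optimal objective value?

At the optimum: labor uses 50 of 69 (slack = 19); wheel time uses 104 of 123 (slack = 19); clay uses 96 of 96 (binding); kiln uses 121 of 121 (binding).
By complementary slackness, y = 0 for the non-binding constraints.
From A_Bᵀ y = c: 4·y_clay + 5·y_kiln = 32; 3·y_clay + 4·y_kiln = 24.5.
Solving: y_clay = 5.5, y_kiln = 2.
Δz = y_clay·Δb = 5.5 × (-1) = -5.5, so new z* = 770 − 5.5 = 764.5.

764.5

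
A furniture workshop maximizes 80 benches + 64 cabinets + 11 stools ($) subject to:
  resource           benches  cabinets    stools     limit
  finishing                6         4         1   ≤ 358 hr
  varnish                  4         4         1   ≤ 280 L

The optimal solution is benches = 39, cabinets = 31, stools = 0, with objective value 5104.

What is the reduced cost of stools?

Both finishing and varnish are binding at x*.
Dual feasibility on the basic columns requires 6·y_finishing + 4·y_varnish = 80, 4·y_finishing + 4·y_varnish = 64.
→ y_finishing = 8 and y_varnish = 8.
Reduced cost of stools: c₃ − yᵀa₃ = 11 − (8·1 + 8·1) = 11 − 16 = -5.

-5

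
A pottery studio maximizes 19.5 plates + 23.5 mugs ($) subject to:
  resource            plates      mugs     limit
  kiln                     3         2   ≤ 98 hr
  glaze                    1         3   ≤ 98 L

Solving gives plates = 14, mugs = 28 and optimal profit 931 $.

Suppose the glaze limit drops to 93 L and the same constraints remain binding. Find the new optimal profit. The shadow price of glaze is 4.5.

908.5

Δb = -5, so new z* = 931 + (4.5)·(-5) = 931 − 22.5 = 908.5.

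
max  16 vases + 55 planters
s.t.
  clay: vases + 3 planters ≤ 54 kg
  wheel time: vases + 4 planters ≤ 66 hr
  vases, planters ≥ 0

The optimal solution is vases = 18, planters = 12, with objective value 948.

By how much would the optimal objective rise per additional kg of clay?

9

Check each constraint at x*: clay 54/54 (tight); wheel time 66/66 (tight).
Dual feasibility on the basic columns requires 1·y_clay + 1·y_wheel time = 16, 3·y_clay + 4·y_wheel time = 55.
→ y_clay = 9 and y_wheel time = 7.
Shadow price of clay = 9.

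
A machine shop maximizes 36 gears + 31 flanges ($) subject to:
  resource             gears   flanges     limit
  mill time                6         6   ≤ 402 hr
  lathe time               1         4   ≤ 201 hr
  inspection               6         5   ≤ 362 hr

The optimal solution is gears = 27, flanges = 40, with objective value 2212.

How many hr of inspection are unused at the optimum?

0

inspection used = 6·27 + 5·40 = 362; slack = 362 − 362 = 0.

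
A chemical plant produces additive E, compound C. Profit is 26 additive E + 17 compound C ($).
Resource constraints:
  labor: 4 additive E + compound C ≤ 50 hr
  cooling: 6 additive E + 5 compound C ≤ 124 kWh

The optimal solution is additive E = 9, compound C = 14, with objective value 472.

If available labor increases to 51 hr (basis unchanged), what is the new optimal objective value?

474

At the optimum: labor uses 50 of 50 (binding); cooling uses 124 of 124 (binding).
The binding rows give the dual system: 4·y_labor + 6·y_cooling = 26 and 1·y_labor + 5·y_cooling = 17.
This yields shadow prices y_labor = 2, y_cooling = 3.
Δz = y_labor·Δb = 2 × (1) = 2, so new z* = 472 + 2 = 474.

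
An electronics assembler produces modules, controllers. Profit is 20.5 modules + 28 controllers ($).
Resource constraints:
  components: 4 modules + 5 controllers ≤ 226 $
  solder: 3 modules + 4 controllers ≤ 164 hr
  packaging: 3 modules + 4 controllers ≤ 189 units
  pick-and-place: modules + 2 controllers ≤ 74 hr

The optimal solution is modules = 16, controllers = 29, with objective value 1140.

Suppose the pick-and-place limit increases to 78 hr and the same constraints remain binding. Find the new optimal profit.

1144

Check each constraint at x*: components 209/226 (slack 17); solder 164/164 (tight); packaging 164/189 (slack 25); pick-and-place 74/74 (tight).
Slack constraints have shadow price 0 (complementary slackness).
The binding rows give the dual system: 3·y_solder + 1·y_pick-and-place = 20.5 and 4·y_solder + 2·y_pick-and-place = 28.
Solving: y_solder = 6.5, y_pick-and-place = 1.
Δz = y_pick-and-place·Δb = 1 × (4) = 4, so new z* = 1140 + 4 = 1144.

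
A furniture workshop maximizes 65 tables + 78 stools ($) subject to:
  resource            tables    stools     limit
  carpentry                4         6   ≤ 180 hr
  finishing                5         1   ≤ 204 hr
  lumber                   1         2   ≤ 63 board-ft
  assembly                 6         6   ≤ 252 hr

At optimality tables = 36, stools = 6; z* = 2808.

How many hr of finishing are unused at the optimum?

finishing used = 5·36 + 1·6 = 186; slack = 204 − 186 = 18.

18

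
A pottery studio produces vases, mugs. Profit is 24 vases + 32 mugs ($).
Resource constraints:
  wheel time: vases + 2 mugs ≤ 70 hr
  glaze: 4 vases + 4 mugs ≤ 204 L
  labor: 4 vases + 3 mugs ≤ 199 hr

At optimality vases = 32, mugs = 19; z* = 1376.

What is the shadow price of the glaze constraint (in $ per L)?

4

Check each constraint at x*: wheel time 70/70 (tight); glaze 204/204 (tight); labor 185/199 (slack 14).
Slack constraints have shadow price 0 (complementary slackness).
Dual feasibility on the basic columns requires 1·y_wheel time + 4·y_glaze = 24, 2·y_wheel time + 4·y_glaze = 32.
→ y_wheel time = 8 and y_glaze = 4.
Shadow price of glaze = 4.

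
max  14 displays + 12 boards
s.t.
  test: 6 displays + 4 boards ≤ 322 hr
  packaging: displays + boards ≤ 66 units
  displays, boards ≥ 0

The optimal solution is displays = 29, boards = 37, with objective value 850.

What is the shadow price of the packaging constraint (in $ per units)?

8

Both test and packaging are binding at x*.
The binding rows give the dual system: 6·y_test + 1·y_packaging = 14 and 4·y_test + 1·y_packaging = 12.
Solving: y_test = 1, y_packaging = 8.
Shadow price of packaging = 8.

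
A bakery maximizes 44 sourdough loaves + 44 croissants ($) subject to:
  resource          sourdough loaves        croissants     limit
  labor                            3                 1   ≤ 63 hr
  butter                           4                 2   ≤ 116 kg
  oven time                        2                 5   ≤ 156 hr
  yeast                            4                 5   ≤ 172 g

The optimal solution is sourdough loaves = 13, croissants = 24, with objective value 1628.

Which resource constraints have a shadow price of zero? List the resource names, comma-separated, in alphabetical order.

butter, oven time

labor: 63/63 (binding)
butter: 100/116 (slack 16)
oven time: 146/156 (slack 10)
yeast: 172/172 (binding)
By complementary slackness, a constraint with positive slack has shadow price 0 → butter, oven time.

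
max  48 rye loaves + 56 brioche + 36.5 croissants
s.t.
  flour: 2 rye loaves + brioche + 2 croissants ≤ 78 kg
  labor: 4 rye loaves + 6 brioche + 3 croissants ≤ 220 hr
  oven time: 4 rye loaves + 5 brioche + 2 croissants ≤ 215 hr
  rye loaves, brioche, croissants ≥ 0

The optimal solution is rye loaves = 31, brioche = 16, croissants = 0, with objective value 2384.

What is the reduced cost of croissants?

-3.5

Check each constraint at x*: flour 78/78 (tight); labor 220/220 (tight); oven time 204/215 (slack 11).
By complementary slackness, y = 0 for the non-binding constraint.
From A_Bᵀ y = c: 2·y_flour + 4·y_labor = 48; 1·y_flour + 6·y_labor = 56.
→ y_flour = 8 and y_labor = 8.
Reduced cost of croissants: c₃ − yᵀa₃ = 36.5 − (8·2 + 8·3) = 36.5 − 40 = -3.5.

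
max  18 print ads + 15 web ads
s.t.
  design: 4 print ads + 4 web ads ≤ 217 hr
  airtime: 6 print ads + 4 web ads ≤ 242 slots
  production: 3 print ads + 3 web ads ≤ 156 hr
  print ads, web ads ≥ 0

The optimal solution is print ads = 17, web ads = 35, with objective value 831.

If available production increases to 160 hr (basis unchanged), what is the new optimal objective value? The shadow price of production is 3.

Δb = 4, so new z* = 831 + (3)·(4) = 831 + 12 = 843.

843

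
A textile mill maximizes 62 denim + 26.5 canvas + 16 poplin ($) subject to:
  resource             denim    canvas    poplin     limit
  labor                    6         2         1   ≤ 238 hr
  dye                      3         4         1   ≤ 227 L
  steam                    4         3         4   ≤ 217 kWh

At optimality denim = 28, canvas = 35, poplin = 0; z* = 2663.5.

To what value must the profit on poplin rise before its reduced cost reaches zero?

22

Check each constraint at x*: labor 238/238 (tight); dye 224/227 (slack 3); steam 217/217 (tight).
Since dye is not tight, its dual is 0.
From A_Bᵀ y = c: 6·y_labor + 4·y_steam = 62; 2·y_labor + 3·y_steam = 26.5.
This yields shadow prices y_labor = 8, y_steam = 3.5.
poplin enters the basis when its profit ≥ yᵀa₃ = 8·1 + 3.5·4 = 22.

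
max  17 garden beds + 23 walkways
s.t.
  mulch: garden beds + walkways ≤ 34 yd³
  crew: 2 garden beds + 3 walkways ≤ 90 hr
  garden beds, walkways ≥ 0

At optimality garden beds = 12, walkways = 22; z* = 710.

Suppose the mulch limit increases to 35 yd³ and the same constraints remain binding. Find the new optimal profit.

715

At the optimum: mulch uses 34 of 34 (binding); crew uses 90 of 90 (binding).
The binding rows give the dual system: 1·y_mulch + 2·y_crew = 17 and 1·y_mulch + 3·y_crew = 23.
This yields shadow prices y_mulch = 5, y_crew = 6.
Δz = y_mulch·Δb = 5 × (1) = 5, so new z* = 710 + 5 = 715.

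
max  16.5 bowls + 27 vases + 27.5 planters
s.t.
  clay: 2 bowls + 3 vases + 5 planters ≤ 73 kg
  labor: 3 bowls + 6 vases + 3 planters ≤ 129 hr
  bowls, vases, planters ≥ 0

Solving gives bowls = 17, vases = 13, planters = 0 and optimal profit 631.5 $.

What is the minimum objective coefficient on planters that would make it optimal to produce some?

At the optimum: clay uses 73 of 73 (binding); labor uses 129 of 129 (binding).
Dual feasibility on the basic columns requires 2·y_clay + 3·y_labor = 16.5, 3·y_clay + 6·y_labor = 27.
This yields shadow prices y_clay = 6, y_labor = 1.5.
planters enters the basis when its profit ≥ yᵀa₃ = 6·5 + 1.5·3 = 34.5.

34.5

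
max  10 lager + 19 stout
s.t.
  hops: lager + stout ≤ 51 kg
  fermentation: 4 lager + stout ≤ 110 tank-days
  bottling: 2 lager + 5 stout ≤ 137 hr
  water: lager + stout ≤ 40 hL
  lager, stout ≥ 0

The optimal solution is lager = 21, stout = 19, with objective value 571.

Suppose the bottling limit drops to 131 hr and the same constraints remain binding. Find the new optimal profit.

At the optimum: hops uses 40 of 51 (slack = 11); fermentation uses 103 of 110 (slack = 7); bottling uses 137 of 137 (binding); water uses 40 of 40 (binding).
Since hops, fermentation are not tight, their duals are 0.
From A_Bᵀ y = c: 2·y_bottling + 1·y_water = 10; 5·y_bottling + 1·y_water = 19.
→ y_bottling = 3 and y_water = 4.
Δz = y_bottling·Δb = 3 × (-6) = -18, so new z* = 571 − 18 = 553.

553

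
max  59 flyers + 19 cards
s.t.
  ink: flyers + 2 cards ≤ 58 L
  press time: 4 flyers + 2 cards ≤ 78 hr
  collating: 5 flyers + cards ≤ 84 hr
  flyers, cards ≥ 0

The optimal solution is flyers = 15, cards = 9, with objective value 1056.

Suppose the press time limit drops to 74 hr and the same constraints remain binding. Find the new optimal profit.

Binding: press time and collating. Non-binding: ink (25 unused).
Slack constraints have shadow price 0 (complementary slackness).
The binding rows give the dual system: 4·y_press time + 5·y_collating = 59 and 2·y_press time + 1·y_collating = 19.
Solving: y_press time = 6, y_collating = 7.
Δz = y_press time·Δb = 6 × (-4) = -24, so new z* = 1056 − 24 = 1032.

1032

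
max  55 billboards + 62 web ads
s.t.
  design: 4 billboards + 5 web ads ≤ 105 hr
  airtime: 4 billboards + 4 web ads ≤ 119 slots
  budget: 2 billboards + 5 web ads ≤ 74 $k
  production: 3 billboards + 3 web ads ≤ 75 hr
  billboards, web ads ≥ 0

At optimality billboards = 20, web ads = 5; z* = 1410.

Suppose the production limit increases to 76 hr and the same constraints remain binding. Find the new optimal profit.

Binding: design and production. Non-binding: airtime (19 unused), budget (9 unused).
By complementary slackness, y = 0 for the non-binding constraints.
The binding rows give the dual system: 4·y_design + 3·y_production = 55 and 5·y_design + 3·y_production = 62.
This yields shadow prices y_design = 7, y_production = 9.
Δz = y_production·Δb = 9 × (1) = 9, so new z* = 1410 + 9 = 1419.

1419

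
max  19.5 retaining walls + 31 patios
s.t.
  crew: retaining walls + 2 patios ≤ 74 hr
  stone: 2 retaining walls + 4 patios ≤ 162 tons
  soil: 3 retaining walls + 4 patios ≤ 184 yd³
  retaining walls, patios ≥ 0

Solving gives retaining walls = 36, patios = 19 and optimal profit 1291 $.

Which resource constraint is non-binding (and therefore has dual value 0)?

stone

crew: 74/74 (binding)
stone: 148/162 (slack 14)
soil: 184/184 (binding)
By complementary slackness, a constraint with positive slack has shadow price 0 → stone.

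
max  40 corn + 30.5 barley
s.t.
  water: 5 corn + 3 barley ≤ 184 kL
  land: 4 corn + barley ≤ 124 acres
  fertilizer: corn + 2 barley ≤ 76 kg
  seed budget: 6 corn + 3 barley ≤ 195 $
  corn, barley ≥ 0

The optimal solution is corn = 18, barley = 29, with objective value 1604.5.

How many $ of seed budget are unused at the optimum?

seed budget used = 6·18 + 3·29 = 195; slack = 195 − 195 = 0.

0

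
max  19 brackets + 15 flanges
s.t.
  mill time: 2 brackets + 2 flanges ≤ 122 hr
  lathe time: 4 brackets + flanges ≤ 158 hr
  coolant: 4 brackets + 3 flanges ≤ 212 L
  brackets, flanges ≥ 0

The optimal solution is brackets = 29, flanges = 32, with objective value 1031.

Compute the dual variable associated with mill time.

1.5

At the optimum: mill time uses 122 of 122 (binding); lathe time uses 148 of 158 (slack = 10); coolant uses 212 of 212 (binding).
By complementary slackness, y = 0 for the non-binding constraint.
Dual feasibility on the basic columns requires 2·y_mill time + 4·y_coolant = 19, 2·y_mill time + 3·y_coolant = 15.
This yields shadow prices y_mill time = 1.5, y_coolant = 4.
Shadow price of mill time = 1.5.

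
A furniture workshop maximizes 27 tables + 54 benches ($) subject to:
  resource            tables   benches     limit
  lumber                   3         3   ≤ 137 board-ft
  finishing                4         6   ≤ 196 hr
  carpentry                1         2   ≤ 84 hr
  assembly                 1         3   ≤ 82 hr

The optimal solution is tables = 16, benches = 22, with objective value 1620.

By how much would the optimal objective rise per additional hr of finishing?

Check each constraint at x*: lumber 114/137 (slack 23); finishing 196/196 (tight); carpentry 60/84 (slack 24); assembly 82/82 (tight).
Since lumber, carpentry are not tight, their duals are 0.
From A_Bᵀ y = c: 4·y_finishing + 1·y_assembly = 27; 6·y_finishing + 3·y_assembly = 54.
This yields shadow prices y_finishing = 4.5, y_assembly = 9.
Shadow price of finishing = 4.5.

4.5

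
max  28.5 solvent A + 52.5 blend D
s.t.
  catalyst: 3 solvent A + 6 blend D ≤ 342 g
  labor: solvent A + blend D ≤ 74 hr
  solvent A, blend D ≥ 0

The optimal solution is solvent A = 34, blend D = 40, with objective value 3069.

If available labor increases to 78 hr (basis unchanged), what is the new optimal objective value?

3087

At the optimum: catalyst uses 342 of 342 (binding); labor uses 74 of 74 (binding).
The binding rows give the dual system: 3·y_catalyst + 1·y_labor = 28.5 and 6·y_catalyst + 1·y_labor = 52.5.
Solving: y_catalyst = 8, y_labor = 4.5.
Δz = y_labor·Δb = 4.5 × (4) = 18, so new z* = 3069 + 18 = 3087.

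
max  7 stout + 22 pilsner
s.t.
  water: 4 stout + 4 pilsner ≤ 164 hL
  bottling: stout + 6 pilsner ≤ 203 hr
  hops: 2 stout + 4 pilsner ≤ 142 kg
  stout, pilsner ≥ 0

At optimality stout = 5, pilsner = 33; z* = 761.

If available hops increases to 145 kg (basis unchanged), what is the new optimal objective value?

768.5

Binding: bottling and hops. Non-binding: water (12 unused).
By complementary slackness, y = 0 for the non-binding constraint.
The binding rows give the dual system: 1·y_bottling + 2·y_hops = 7 and 6·y_bottling + 4·y_hops = 22.
Solving: y_bottling = 2, y_hops = 2.5.
Δz = y_hops·Δb = 2.5 × (3) = 7.5, so new z* = 761 + 7.5 = 768.5.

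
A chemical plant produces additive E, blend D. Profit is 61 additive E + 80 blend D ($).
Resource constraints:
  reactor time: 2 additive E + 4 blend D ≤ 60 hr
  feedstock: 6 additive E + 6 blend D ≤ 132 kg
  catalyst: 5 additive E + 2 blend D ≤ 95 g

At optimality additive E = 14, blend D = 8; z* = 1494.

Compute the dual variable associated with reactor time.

9.5

At the optimum: reactor time uses 60 of 60 (binding); feedstock uses 132 of 132 (binding); catalyst uses 86 of 95 (slack = 9).
Slack constraints have shadow price 0 (complementary slackness).
The binding rows give the dual system: 2·y_reactor time + 6·y_feedstock = 61 and 4·y_reactor time + 6·y_feedstock = 80.
Solving: y_reactor time = 9.5, y_feedstock = 7.
Shadow price of reactor time = 9.5.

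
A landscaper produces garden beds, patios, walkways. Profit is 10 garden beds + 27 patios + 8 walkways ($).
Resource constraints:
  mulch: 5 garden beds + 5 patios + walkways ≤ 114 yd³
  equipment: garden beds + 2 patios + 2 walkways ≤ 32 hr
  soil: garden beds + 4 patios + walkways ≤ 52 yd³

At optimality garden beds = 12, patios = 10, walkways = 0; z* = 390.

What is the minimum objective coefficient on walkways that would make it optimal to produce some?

16.5

At the optimum: mulch uses 110 of 114 (slack = 4); equipment uses 32 of 32 (binding); soil uses 52 of 52 (binding).
By complementary slackness, y = 0 for the non-binding constraint.
Dual feasibility on the basic columns requires 1·y_equipment + 1·y_soil = 10, 2·y_equipment + 4·y_soil = 27.
Solving: y_equipment = 6.5, y_soil = 3.5.
walkways enters the basis when its profit ≥ yᵀa₃ = 6.5·2 + 3.5·1 = 16.5.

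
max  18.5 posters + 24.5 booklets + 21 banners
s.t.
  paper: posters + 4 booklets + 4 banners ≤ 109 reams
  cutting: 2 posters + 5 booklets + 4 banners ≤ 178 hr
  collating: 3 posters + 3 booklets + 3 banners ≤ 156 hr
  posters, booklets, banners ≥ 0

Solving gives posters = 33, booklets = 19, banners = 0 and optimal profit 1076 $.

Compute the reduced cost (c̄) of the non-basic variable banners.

-3.5

At the optimum: paper uses 109 of 109 (binding); cutting uses 161 of 178 (slack = 17); collating uses 156 of 156 (binding).
Slack constraints have shadow price 0 (complementary slackness).
The binding rows give the dual system: 1·y_paper + 3·y_collating = 18.5 and 4·y_paper + 3·y_collating = 24.5.
Solving: y_paper = 2, y_collating = 5.5.
Reduced cost of banners: c₃ − yᵀa₃ = 21 − (2·4 + 5.5·3) = 21 − 24.5 = -3.5.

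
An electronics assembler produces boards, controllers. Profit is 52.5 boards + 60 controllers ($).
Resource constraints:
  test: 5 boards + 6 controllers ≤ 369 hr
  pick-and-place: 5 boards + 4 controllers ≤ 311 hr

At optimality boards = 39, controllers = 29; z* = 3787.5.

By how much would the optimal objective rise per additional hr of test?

9

Check each constraint at x*: test 369/369 (tight); pick-and-place 311/311 (tight).
Dual feasibility on the basic columns requires 5·y_test + 5·y_pick-and-place = 52.5, 6·y_test + 4·y_pick-and-place = 60.
→ y_test = 9 and y_pick-and-place = 1.5.
Shadow price of test = 9.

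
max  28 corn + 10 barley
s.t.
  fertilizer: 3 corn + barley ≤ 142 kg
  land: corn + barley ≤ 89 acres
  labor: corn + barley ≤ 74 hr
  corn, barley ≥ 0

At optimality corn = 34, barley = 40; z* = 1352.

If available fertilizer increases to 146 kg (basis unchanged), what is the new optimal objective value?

1388

Binding: fertilizer and labor. Non-binding: land (15 unused).
Since land is not tight, its dual is 0.
The binding rows give the dual system: 3·y_fertilizer + 1·y_labor = 28 and 1·y_fertilizer + 1·y_labor = 10.
→ y_fertilizer = 9 and y_labor = 1.
Δz = y_fertilizer·Δb = 9 × (4) = 36, so new z* = 1352 + 36 = 1388.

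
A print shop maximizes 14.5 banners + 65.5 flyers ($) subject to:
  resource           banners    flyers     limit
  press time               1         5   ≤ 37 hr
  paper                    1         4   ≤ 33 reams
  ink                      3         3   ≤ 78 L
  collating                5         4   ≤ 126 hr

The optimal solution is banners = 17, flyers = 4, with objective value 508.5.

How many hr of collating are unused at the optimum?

collating used = 5·17 + 4·4 = 101; slack = 126 − 101 = 25.

25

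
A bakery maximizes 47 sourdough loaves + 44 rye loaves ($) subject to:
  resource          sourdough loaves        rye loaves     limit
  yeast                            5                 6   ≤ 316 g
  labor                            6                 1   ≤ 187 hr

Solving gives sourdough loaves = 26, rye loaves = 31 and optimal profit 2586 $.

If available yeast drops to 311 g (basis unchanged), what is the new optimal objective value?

2551

Check each constraint at x*: yeast 316/316 (tight); labor 187/187 (tight).
The binding rows give the dual system: 5·y_yeast + 6·y_labor = 47 and 6·y_yeast + 1·y_labor = 44.
This yields shadow prices y_yeast = 7, y_labor = 2.
Δz = y_yeast·Δb = 7 × (-5) = -35, so new z* = 2586 − 35 = 2551.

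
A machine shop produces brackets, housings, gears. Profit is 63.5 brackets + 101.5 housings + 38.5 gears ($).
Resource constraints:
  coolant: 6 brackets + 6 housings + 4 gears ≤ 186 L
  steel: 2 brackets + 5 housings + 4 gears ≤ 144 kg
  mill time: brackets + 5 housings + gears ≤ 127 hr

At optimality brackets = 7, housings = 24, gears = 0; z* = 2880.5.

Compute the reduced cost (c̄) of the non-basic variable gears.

Check each constraint at x*: coolant 186/186 (tight); steel 134/144 (slack 10); mill time 127/127 (tight).
Since steel is not tight, its dual is 0.
From A_Bᵀ y = c: 6·y_coolant + 1·y_mill time = 63.5; 6·y_coolant + 5·y_mill time = 101.5.
Solving: y_coolant = 9, y_mill time = 9.5.
Reduced cost of gears: c₃ − yᵀa₃ = 38.5 − (9·4 + 9.5·1) = 38.5 − 45.5 = -7.

-7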